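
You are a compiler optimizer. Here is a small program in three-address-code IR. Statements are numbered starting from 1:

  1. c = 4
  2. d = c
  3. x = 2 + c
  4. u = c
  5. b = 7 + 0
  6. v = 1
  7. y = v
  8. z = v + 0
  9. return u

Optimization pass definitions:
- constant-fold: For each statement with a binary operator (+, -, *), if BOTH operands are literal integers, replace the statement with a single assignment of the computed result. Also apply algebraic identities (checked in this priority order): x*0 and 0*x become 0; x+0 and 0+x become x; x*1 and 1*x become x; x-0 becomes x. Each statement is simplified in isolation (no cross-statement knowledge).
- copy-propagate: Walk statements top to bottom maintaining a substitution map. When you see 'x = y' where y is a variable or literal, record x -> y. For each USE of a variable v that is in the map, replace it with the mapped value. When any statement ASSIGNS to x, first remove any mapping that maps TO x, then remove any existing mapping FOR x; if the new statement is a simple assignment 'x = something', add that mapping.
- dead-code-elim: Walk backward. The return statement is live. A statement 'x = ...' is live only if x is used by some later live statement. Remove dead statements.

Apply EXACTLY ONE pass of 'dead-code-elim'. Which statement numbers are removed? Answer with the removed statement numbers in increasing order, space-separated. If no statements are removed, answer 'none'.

Answer: 2 3 5 6 7 8

Derivation:
Backward liveness scan:
Stmt 1 'c = 4': KEEP (c is live); live-in = []
Stmt 2 'd = c': DEAD (d not in live set ['c'])
Stmt 3 'x = 2 + c': DEAD (x not in live set ['c'])
Stmt 4 'u = c': KEEP (u is live); live-in = ['c']
Stmt 5 'b = 7 + 0': DEAD (b not in live set ['u'])
Stmt 6 'v = 1': DEAD (v not in live set ['u'])
Stmt 7 'y = v': DEAD (y not in live set ['u'])
Stmt 8 'z = v + 0': DEAD (z not in live set ['u'])
Stmt 9 'return u': KEEP (return); live-in = ['u']
Removed statement numbers: [2, 3, 5, 6, 7, 8]
Surviving IR:
  c = 4
  u = c
  return u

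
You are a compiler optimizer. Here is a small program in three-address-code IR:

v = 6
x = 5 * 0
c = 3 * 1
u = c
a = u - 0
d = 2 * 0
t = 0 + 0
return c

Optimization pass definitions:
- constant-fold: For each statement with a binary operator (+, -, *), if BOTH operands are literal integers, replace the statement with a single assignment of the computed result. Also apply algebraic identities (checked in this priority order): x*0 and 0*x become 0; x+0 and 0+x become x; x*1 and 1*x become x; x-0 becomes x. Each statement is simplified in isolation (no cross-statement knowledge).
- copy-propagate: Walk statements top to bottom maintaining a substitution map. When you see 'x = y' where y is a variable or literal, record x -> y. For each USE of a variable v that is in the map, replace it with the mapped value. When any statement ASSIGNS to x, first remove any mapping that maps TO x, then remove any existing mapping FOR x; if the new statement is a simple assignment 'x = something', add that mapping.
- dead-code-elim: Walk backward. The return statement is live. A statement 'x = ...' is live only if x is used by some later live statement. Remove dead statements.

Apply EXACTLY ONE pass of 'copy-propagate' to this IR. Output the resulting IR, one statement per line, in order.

Answer: v = 6
x = 5 * 0
c = 3 * 1
u = c
a = c - 0
d = 2 * 0
t = 0 + 0
return c

Derivation:
Applying copy-propagate statement-by-statement:
  [1] v = 6  (unchanged)
  [2] x = 5 * 0  (unchanged)
  [3] c = 3 * 1  (unchanged)
  [4] u = c  (unchanged)
  [5] a = u - 0  -> a = c - 0
  [6] d = 2 * 0  (unchanged)
  [7] t = 0 + 0  (unchanged)
  [8] return c  (unchanged)
Result (8 stmts):
  v = 6
  x = 5 * 0
  c = 3 * 1
  u = c
  a = c - 0
  d = 2 * 0
  t = 0 + 0
  return c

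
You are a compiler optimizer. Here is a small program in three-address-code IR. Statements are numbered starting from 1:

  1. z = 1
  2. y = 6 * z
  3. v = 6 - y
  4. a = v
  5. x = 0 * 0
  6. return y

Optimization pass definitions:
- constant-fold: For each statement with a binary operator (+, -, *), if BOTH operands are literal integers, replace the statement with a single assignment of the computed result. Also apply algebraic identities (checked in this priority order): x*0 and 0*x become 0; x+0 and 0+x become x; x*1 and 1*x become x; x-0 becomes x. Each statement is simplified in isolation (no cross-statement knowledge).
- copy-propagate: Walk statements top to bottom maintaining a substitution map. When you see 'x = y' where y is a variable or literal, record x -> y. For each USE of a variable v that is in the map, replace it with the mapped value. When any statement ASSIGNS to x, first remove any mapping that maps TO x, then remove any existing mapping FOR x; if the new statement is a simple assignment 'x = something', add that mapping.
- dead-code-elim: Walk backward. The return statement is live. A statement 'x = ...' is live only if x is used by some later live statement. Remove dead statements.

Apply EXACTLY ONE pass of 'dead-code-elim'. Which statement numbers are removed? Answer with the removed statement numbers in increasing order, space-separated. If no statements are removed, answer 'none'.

Answer: 3 4 5

Derivation:
Backward liveness scan:
Stmt 1 'z = 1': KEEP (z is live); live-in = []
Stmt 2 'y = 6 * z': KEEP (y is live); live-in = ['z']
Stmt 3 'v = 6 - y': DEAD (v not in live set ['y'])
Stmt 4 'a = v': DEAD (a not in live set ['y'])
Stmt 5 'x = 0 * 0': DEAD (x not in live set ['y'])
Stmt 6 'return y': KEEP (return); live-in = ['y']
Removed statement numbers: [3, 4, 5]
Surviving IR:
  z = 1
  y = 6 * z
  return y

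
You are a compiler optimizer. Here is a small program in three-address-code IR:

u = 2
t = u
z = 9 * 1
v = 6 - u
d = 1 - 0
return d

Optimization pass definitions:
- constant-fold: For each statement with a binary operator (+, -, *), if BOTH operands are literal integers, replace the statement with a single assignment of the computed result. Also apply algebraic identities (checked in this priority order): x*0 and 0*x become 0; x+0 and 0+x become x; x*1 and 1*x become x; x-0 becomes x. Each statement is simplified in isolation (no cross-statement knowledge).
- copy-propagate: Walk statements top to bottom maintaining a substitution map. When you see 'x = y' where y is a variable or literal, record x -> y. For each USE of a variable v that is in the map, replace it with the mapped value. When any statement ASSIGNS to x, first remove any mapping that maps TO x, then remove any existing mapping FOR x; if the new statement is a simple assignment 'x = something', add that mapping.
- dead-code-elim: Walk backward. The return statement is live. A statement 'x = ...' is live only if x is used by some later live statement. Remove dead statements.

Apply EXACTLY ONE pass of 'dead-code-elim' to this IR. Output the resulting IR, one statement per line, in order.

Answer: d = 1 - 0
return d

Derivation:
Applying dead-code-elim statement-by-statement:
  [6] return d  -> KEEP (return); live=['d']
  [5] d = 1 - 0  -> KEEP; live=[]
  [4] v = 6 - u  -> DEAD (v not live)
  [3] z = 9 * 1  -> DEAD (z not live)
  [2] t = u  -> DEAD (t not live)
  [1] u = 2  -> DEAD (u not live)
Result (2 stmts):
  d = 1 - 0
  return d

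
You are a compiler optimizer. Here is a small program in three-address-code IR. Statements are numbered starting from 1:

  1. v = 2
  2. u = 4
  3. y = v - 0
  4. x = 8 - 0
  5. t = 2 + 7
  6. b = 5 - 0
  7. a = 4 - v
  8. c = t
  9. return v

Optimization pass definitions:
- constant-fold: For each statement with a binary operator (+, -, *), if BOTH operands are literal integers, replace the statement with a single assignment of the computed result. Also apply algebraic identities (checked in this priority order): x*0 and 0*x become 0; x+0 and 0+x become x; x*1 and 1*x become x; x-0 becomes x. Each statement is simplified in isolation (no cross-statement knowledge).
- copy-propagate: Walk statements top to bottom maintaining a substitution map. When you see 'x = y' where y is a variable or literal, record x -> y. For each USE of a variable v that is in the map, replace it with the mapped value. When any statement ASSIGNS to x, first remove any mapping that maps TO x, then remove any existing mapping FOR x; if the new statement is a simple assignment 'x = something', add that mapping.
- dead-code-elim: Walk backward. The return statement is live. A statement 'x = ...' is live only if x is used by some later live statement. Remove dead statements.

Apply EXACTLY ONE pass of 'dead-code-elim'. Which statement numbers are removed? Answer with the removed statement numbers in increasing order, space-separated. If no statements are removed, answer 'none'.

Answer: 2 3 4 5 6 7 8

Derivation:
Backward liveness scan:
Stmt 1 'v = 2': KEEP (v is live); live-in = []
Stmt 2 'u = 4': DEAD (u not in live set ['v'])
Stmt 3 'y = v - 0': DEAD (y not in live set ['v'])
Stmt 4 'x = 8 - 0': DEAD (x not in live set ['v'])
Stmt 5 't = 2 + 7': DEAD (t not in live set ['v'])
Stmt 6 'b = 5 - 0': DEAD (b not in live set ['v'])
Stmt 7 'a = 4 - v': DEAD (a not in live set ['v'])
Stmt 8 'c = t': DEAD (c not in live set ['v'])
Stmt 9 'return v': KEEP (return); live-in = ['v']
Removed statement numbers: [2, 3, 4, 5, 6, 7, 8]
Surviving IR:
  v = 2
  return v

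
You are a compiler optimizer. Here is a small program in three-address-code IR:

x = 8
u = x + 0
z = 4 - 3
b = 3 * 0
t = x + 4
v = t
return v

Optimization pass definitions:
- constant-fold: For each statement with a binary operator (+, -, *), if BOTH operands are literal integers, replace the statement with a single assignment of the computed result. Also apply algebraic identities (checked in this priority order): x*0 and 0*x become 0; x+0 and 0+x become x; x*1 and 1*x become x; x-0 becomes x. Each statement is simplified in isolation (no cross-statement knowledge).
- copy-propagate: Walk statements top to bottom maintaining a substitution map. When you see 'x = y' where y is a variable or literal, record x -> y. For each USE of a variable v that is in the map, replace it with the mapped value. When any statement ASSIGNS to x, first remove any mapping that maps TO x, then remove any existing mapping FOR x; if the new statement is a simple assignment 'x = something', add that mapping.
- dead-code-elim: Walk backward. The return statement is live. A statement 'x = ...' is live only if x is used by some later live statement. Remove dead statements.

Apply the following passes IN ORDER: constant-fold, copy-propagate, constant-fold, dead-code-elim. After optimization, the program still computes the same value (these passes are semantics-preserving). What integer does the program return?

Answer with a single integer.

Answer: 12

Derivation:
Initial IR:
  x = 8
  u = x + 0
  z = 4 - 3
  b = 3 * 0
  t = x + 4
  v = t
  return v
After constant-fold (7 stmts):
  x = 8
  u = x
  z = 1
  b = 0
  t = x + 4
  v = t
  return v
After copy-propagate (7 stmts):
  x = 8
  u = 8
  z = 1
  b = 0
  t = 8 + 4
  v = t
  return t
After constant-fold (7 stmts):
  x = 8
  u = 8
  z = 1
  b = 0
  t = 12
  v = t
  return t
After dead-code-elim (2 stmts):
  t = 12
  return t
Evaluate:
  x = 8  =>  x = 8
  u = x + 0  =>  u = 8
  z = 4 - 3  =>  z = 1
  b = 3 * 0  =>  b = 0
  t = x + 4  =>  t = 12
  v = t  =>  v = 12
  return v = 12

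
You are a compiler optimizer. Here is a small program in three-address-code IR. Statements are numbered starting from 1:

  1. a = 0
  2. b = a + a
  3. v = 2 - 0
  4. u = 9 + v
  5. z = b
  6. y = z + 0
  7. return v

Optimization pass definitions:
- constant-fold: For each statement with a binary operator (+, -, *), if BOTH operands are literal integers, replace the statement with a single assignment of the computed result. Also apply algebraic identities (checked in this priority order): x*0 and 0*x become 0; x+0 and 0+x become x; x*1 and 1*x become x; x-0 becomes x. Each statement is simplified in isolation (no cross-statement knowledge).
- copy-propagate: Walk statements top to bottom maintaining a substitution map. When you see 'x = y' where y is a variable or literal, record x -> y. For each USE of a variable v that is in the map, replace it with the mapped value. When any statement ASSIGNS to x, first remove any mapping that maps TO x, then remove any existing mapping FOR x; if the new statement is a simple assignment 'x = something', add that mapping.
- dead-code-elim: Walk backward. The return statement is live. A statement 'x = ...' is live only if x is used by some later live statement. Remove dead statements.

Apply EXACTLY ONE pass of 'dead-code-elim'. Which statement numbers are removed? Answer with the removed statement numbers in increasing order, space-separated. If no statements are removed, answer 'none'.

Answer: 1 2 4 5 6

Derivation:
Backward liveness scan:
Stmt 1 'a = 0': DEAD (a not in live set [])
Stmt 2 'b = a + a': DEAD (b not in live set [])
Stmt 3 'v = 2 - 0': KEEP (v is live); live-in = []
Stmt 4 'u = 9 + v': DEAD (u not in live set ['v'])
Stmt 5 'z = b': DEAD (z not in live set ['v'])
Stmt 6 'y = z + 0': DEAD (y not in live set ['v'])
Stmt 7 'return v': KEEP (return); live-in = ['v']
Removed statement numbers: [1, 2, 4, 5, 6]
Surviving IR:
  v = 2 - 0
  return v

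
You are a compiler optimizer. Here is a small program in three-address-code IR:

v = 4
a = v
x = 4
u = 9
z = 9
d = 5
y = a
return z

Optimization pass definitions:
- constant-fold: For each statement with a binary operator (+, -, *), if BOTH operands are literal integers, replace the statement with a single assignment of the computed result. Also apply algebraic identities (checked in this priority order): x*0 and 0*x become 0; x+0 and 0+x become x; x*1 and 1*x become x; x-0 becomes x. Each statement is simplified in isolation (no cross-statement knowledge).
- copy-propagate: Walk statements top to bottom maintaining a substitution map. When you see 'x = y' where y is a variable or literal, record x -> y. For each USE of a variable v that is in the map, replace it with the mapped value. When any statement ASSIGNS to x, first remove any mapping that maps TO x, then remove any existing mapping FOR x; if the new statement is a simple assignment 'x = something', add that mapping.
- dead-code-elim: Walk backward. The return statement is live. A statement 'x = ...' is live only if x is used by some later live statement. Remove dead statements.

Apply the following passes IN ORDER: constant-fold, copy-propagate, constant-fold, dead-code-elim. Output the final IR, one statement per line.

Initial IR:
  v = 4
  a = v
  x = 4
  u = 9
  z = 9
  d = 5
  y = a
  return z
After constant-fold (8 stmts):
  v = 4
  a = v
  x = 4
  u = 9
  z = 9
  d = 5
  y = a
  return z
After copy-propagate (8 stmts):
  v = 4
  a = 4
  x = 4
  u = 9
  z = 9
  d = 5
  y = 4
  return 9
After constant-fold (8 stmts):
  v = 4
  a = 4
  x = 4
  u = 9
  z = 9
  d = 5
  y = 4
  return 9
After dead-code-elim (1 stmts):
  return 9

Answer: return 9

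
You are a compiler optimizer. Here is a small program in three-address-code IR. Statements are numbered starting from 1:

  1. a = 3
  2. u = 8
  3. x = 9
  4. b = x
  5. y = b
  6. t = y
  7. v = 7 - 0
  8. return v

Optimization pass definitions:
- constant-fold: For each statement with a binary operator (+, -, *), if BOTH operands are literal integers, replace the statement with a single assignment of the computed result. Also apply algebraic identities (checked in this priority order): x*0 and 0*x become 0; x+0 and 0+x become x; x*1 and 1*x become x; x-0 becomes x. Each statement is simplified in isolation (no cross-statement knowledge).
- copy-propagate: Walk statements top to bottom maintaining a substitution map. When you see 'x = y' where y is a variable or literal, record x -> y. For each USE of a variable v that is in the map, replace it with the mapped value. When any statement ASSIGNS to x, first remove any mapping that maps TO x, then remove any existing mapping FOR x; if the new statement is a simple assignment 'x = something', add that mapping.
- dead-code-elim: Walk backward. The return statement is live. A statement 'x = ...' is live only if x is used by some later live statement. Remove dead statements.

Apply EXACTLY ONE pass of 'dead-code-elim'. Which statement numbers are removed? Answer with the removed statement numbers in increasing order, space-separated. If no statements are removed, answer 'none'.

Answer: 1 2 3 4 5 6

Derivation:
Backward liveness scan:
Stmt 1 'a = 3': DEAD (a not in live set [])
Stmt 2 'u = 8': DEAD (u not in live set [])
Stmt 3 'x = 9': DEAD (x not in live set [])
Stmt 4 'b = x': DEAD (b not in live set [])
Stmt 5 'y = b': DEAD (y not in live set [])
Stmt 6 't = y': DEAD (t not in live set [])
Stmt 7 'v = 7 - 0': KEEP (v is live); live-in = []
Stmt 8 'return v': KEEP (return); live-in = ['v']
Removed statement numbers: [1, 2, 3, 4, 5, 6]
Surviving IR:
  v = 7 - 0
  return v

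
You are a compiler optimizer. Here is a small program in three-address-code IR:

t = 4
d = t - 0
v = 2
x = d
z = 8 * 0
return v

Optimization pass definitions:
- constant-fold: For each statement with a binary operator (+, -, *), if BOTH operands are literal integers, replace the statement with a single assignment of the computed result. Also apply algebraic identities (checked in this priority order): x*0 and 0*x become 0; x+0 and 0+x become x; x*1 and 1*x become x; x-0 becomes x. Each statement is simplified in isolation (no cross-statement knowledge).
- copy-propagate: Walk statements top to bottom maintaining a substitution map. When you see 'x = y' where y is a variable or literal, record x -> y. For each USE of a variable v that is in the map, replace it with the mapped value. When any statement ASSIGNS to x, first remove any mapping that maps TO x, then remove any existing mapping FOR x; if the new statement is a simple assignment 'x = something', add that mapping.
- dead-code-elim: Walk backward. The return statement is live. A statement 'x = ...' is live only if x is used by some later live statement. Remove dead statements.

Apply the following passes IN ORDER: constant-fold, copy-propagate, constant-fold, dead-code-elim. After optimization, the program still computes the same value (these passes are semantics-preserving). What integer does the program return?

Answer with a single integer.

Answer: 2

Derivation:
Initial IR:
  t = 4
  d = t - 0
  v = 2
  x = d
  z = 8 * 0
  return v
After constant-fold (6 stmts):
  t = 4
  d = t
  v = 2
  x = d
  z = 0
  return v
After copy-propagate (6 stmts):
  t = 4
  d = 4
  v = 2
  x = 4
  z = 0
  return 2
After constant-fold (6 stmts):
  t = 4
  d = 4
  v = 2
  x = 4
  z = 0
  return 2
After dead-code-elim (1 stmts):
  return 2
Evaluate:
  t = 4  =>  t = 4
  d = t - 0  =>  d = 4
  v = 2  =>  v = 2
  x = d  =>  x = 4
  z = 8 * 0  =>  z = 0
  return v = 2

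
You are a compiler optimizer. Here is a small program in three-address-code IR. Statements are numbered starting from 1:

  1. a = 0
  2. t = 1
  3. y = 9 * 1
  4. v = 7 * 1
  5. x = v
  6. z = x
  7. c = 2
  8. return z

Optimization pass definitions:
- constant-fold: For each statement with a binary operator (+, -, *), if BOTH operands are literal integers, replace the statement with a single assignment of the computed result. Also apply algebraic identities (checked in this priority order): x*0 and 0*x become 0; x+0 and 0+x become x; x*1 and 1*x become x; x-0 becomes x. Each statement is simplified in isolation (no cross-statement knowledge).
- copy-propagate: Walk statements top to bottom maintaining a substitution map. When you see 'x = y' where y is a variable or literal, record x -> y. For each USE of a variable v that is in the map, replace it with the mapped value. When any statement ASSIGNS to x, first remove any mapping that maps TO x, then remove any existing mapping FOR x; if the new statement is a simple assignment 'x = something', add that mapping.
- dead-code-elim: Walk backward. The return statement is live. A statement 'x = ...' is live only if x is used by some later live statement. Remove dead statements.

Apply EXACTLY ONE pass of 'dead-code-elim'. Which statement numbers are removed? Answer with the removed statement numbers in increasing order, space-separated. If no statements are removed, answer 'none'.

Backward liveness scan:
Stmt 1 'a = 0': DEAD (a not in live set [])
Stmt 2 't = 1': DEAD (t not in live set [])
Stmt 3 'y = 9 * 1': DEAD (y not in live set [])
Stmt 4 'v = 7 * 1': KEEP (v is live); live-in = []
Stmt 5 'x = v': KEEP (x is live); live-in = ['v']
Stmt 6 'z = x': KEEP (z is live); live-in = ['x']
Stmt 7 'c = 2': DEAD (c not in live set ['z'])
Stmt 8 'return z': KEEP (return); live-in = ['z']
Removed statement numbers: [1, 2, 3, 7]
Surviving IR:
  v = 7 * 1
  x = v
  z = x
  return z

Answer: 1 2 3 7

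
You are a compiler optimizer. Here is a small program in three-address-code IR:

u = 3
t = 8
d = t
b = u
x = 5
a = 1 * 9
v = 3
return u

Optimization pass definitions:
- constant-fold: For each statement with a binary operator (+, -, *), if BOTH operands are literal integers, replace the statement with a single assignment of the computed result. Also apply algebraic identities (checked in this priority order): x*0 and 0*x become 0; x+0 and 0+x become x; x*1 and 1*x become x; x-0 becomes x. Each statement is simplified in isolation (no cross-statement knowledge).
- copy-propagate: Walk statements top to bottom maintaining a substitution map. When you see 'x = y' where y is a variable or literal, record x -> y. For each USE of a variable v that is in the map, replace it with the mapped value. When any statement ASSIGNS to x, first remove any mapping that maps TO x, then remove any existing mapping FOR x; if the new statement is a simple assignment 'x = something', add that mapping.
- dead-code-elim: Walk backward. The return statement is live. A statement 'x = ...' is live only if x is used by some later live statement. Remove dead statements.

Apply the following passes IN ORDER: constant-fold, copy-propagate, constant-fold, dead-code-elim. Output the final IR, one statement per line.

Answer: return 3

Derivation:
Initial IR:
  u = 3
  t = 8
  d = t
  b = u
  x = 5
  a = 1 * 9
  v = 3
  return u
After constant-fold (8 stmts):
  u = 3
  t = 8
  d = t
  b = u
  x = 5
  a = 9
  v = 3
  return u
After copy-propagate (8 stmts):
  u = 3
  t = 8
  d = 8
  b = 3
  x = 5
  a = 9
  v = 3
  return 3
After constant-fold (8 stmts):
  u = 3
  t = 8
  d = 8
  b = 3
  x = 5
  a = 9
  v = 3
  return 3
After dead-code-elim (1 stmts):
  return 3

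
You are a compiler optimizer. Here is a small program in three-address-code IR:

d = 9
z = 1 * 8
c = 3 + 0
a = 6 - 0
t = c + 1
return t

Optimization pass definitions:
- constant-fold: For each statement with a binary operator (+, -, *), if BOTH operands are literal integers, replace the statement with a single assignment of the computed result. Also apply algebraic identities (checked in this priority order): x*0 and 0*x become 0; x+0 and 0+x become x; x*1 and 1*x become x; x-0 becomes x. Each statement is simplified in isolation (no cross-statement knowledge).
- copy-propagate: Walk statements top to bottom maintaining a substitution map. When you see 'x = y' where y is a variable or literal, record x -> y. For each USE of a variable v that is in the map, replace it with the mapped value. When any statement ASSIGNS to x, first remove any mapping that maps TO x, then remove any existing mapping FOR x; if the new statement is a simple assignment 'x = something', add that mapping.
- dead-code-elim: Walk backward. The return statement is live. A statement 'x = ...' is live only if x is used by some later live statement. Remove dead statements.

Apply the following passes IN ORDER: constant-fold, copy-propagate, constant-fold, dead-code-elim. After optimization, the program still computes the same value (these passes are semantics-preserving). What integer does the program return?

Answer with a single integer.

Answer: 4

Derivation:
Initial IR:
  d = 9
  z = 1 * 8
  c = 3 + 0
  a = 6 - 0
  t = c + 1
  return t
After constant-fold (6 stmts):
  d = 9
  z = 8
  c = 3
  a = 6
  t = c + 1
  return t
After copy-propagate (6 stmts):
  d = 9
  z = 8
  c = 3
  a = 6
  t = 3 + 1
  return t
After constant-fold (6 stmts):
  d = 9
  z = 8
  c = 3
  a = 6
  t = 4
  return t
After dead-code-elim (2 stmts):
  t = 4
  return t
Evaluate:
  d = 9  =>  d = 9
  z = 1 * 8  =>  z = 8
  c = 3 + 0  =>  c = 3
  a = 6 - 0  =>  a = 6
  t = c + 1  =>  t = 4
  return t = 4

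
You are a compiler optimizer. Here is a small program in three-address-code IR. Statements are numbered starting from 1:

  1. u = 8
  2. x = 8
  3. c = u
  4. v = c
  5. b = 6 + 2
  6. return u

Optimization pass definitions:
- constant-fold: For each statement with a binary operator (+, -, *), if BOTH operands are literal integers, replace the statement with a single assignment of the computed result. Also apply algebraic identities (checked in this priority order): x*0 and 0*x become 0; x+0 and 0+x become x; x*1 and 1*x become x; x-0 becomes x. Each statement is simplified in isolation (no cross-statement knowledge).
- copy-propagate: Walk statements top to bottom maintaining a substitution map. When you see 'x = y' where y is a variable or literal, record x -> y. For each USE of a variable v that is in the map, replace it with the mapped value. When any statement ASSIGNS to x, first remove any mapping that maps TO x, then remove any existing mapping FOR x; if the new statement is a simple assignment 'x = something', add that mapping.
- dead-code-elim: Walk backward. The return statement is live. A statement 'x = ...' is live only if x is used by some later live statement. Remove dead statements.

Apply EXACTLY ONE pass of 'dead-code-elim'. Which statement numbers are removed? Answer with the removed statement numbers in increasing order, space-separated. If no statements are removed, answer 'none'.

Answer: 2 3 4 5

Derivation:
Backward liveness scan:
Stmt 1 'u = 8': KEEP (u is live); live-in = []
Stmt 2 'x = 8': DEAD (x not in live set ['u'])
Stmt 3 'c = u': DEAD (c not in live set ['u'])
Stmt 4 'v = c': DEAD (v not in live set ['u'])
Stmt 5 'b = 6 + 2': DEAD (b not in live set ['u'])
Stmt 6 'return u': KEEP (return); live-in = ['u']
Removed statement numbers: [2, 3, 4, 5]
Surviving IR:
  u = 8
  return u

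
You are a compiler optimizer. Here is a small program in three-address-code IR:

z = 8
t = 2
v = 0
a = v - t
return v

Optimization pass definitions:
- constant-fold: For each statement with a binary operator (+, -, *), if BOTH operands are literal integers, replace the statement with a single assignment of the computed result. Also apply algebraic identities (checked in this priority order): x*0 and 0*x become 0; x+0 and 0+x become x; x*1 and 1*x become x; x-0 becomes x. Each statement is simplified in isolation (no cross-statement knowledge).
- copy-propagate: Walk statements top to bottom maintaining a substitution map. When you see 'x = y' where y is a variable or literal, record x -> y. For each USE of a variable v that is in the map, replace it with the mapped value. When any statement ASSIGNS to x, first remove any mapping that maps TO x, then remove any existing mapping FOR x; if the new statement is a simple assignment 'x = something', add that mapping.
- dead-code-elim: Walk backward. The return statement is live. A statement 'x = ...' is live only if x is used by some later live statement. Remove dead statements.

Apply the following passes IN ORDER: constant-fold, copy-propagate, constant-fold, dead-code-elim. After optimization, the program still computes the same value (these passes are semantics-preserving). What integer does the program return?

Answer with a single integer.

Initial IR:
  z = 8
  t = 2
  v = 0
  a = v - t
  return v
After constant-fold (5 stmts):
  z = 8
  t = 2
  v = 0
  a = v - t
  return v
After copy-propagate (5 stmts):
  z = 8
  t = 2
  v = 0
  a = 0 - 2
  return 0
After constant-fold (5 stmts):
  z = 8
  t = 2
  v = 0
  a = -2
  return 0
After dead-code-elim (1 stmts):
  return 0
Evaluate:
  z = 8  =>  z = 8
  t = 2  =>  t = 2
  v = 0  =>  v = 0
  a = v - t  =>  a = -2
  return v = 0

Answer: 0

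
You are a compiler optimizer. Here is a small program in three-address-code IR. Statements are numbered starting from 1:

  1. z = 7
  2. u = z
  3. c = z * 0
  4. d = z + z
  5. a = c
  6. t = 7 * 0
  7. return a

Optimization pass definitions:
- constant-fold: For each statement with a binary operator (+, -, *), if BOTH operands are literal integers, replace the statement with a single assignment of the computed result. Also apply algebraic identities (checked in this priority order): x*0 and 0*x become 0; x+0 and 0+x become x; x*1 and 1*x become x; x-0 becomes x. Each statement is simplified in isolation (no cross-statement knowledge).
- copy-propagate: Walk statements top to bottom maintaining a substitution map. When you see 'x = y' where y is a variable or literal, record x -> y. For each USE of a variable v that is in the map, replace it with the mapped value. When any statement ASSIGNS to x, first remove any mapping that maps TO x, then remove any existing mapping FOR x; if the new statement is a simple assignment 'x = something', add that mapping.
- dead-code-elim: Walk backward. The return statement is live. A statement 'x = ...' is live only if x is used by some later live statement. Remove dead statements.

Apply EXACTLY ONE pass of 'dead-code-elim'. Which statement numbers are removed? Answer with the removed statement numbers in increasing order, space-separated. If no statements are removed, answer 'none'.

Backward liveness scan:
Stmt 1 'z = 7': KEEP (z is live); live-in = []
Stmt 2 'u = z': DEAD (u not in live set ['z'])
Stmt 3 'c = z * 0': KEEP (c is live); live-in = ['z']
Stmt 4 'd = z + z': DEAD (d not in live set ['c'])
Stmt 5 'a = c': KEEP (a is live); live-in = ['c']
Stmt 6 't = 7 * 0': DEAD (t not in live set ['a'])
Stmt 7 'return a': KEEP (return); live-in = ['a']
Removed statement numbers: [2, 4, 6]
Surviving IR:
  z = 7
  c = z * 0
  a = c
  return a

Answer: 2 4 6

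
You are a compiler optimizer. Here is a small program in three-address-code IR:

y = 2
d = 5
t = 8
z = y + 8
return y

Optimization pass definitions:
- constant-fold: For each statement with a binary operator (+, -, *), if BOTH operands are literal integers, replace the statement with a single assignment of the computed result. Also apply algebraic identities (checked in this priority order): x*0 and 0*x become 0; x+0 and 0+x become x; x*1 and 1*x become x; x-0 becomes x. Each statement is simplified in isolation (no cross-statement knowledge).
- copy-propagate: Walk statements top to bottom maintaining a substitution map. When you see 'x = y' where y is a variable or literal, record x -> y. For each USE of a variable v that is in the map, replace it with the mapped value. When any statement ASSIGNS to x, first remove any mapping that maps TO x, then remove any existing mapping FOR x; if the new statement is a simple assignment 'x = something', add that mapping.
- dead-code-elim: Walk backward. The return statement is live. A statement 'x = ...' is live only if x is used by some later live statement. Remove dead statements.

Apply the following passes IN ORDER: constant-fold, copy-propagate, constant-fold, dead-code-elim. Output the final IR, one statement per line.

Answer: return 2

Derivation:
Initial IR:
  y = 2
  d = 5
  t = 8
  z = y + 8
  return y
After constant-fold (5 stmts):
  y = 2
  d = 5
  t = 8
  z = y + 8
  return y
After copy-propagate (5 stmts):
  y = 2
  d = 5
  t = 8
  z = 2 + 8
  return 2
After constant-fold (5 stmts):
  y = 2
  d = 5
  t = 8
  z = 10
  return 2
After dead-code-elim (1 stmts):
  return 2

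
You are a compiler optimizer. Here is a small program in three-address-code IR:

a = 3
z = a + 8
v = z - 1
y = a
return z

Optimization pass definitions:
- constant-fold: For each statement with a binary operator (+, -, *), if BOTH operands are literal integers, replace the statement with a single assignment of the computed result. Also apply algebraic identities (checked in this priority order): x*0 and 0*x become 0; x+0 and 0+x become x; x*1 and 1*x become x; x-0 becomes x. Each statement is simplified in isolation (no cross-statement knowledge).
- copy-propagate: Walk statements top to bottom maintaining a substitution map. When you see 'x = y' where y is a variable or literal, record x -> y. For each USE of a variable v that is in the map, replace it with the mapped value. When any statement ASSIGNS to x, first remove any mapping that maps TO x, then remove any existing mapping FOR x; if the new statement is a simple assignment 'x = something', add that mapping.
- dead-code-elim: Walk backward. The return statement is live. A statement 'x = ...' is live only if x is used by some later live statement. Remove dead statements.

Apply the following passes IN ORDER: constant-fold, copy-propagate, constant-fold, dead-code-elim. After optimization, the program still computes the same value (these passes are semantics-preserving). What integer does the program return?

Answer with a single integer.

Answer: 11

Derivation:
Initial IR:
  a = 3
  z = a + 8
  v = z - 1
  y = a
  return z
After constant-fold (5 stmts):
  a = 3
  z = a + 8
  v = z - 1
  y = a
  return z
After copy-propagate (5 stmts):
  a = 3
  z = 3 + 8
  v = z - 1
  y = 3
  return z
After constant-fold (5 stmts):
  a = 3
  z = 11
  v = z - 1
  y = 3
  return z
After dead-code-elim (2 stmts):
  z = 11
  return z
Evaluate:
  a = 3  =>  a = 3
  z = a + 8  =>  z = 11
  v = z - 1  =>  v = 10
  y = a  =>  y = 3
  return z = 11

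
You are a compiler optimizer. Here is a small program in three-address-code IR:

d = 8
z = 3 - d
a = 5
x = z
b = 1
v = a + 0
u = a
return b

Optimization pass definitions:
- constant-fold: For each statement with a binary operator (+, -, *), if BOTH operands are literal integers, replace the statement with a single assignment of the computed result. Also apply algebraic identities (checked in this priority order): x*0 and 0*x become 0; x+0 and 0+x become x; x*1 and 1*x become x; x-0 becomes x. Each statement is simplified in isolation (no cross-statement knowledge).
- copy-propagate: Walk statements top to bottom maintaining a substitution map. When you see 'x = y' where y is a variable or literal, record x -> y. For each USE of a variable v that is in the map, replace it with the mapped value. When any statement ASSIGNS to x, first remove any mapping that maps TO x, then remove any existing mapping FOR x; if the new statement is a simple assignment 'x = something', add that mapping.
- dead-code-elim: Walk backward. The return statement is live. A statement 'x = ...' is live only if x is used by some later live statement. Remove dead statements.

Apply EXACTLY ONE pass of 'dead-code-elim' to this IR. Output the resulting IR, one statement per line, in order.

Answer: b = 1
return b

Derivation:
Applying dead-code-elim statement-by-statement:
  [8] return b  -> KEEP (return); live=['b']
  [7] u = a  -> DEAD (u not live)
  [6] v = a + 0  -> DEAD (v not live)
  [5] b = 1  -> KEEP; live=[]
  [4] x = z  -> DEAD (x not live)
  [3] a = 5  -> DEAD (a not live)
  [2] z = 3 - d  -> DEAD (z not live)
  [1] d = 8  -> DEAD (d not live)
Result (2 stmts):
  b = 1
  return b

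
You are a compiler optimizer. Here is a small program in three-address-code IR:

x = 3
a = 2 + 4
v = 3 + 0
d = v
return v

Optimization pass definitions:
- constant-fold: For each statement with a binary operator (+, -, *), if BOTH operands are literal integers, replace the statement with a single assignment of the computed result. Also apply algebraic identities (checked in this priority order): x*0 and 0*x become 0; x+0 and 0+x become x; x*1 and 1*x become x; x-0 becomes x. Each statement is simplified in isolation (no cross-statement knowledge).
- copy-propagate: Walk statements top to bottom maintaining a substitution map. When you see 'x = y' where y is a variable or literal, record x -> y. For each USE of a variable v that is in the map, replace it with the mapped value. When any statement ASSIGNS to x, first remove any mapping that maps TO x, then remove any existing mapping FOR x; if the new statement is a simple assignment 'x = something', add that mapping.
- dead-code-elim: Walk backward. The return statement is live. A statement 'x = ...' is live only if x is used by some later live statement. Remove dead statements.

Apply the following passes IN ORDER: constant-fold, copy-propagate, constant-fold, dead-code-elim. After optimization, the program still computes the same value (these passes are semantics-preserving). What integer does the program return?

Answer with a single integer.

Answer: 3

Derivation:
Initial IR:
  x = 3
  a = 2 + 4
  v = 3 + 0
  d = v
  return v
After constant-fold (5 stmts):
  x = 3
  a = 6
  v = 3
  d = v
  return v
After copy-propagate (5 stmts):
  x = 3
  a = 6
  v = 3
  d = 3
  return 3
After constant-fold (5 stmts):
  x = 3
  a = 6
  v = 3
  d = 3
  return 3
After dead-code-elim (1 stmts):
  return 3
Evaluate:
  x = 3  =>  x = 3
  a = 2 + 4  =>  a = 6
  v = 3 + 0  =>  v = 3
  d = v  =>  d = 3
  return v = 3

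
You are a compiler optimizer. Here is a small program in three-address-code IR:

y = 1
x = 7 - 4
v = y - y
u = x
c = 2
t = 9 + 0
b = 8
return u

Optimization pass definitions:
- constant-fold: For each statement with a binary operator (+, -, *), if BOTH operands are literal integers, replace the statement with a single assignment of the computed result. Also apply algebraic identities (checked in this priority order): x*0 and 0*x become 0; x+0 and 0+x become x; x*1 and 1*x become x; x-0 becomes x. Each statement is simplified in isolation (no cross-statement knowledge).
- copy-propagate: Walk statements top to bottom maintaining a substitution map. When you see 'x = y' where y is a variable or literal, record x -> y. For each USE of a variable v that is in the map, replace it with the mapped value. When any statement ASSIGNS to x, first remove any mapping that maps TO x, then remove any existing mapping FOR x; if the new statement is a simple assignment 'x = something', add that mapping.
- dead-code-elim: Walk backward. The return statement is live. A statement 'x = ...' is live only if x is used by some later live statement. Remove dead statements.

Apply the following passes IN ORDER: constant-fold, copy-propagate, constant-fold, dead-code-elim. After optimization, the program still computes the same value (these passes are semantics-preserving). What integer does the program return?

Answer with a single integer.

Initial IR:
  y = 1
  x = 7 - 4
  v = y - y
  u = x
  c = 2
  t = 9 + 0
  b = 8
  return u
After constant-fold (8 stmts):
  y = 1
  x = 3
  v = y - y
  u = x
  c = 2
  t = 9
  b = 8
  return u
After copy-propagate (8 stmts):
  y = 1
  x = 3
  v = 1 - 1
  u = 3
  c = 2
  t = 9
  b = 8
  return 3
After constant-fold (8 stmts):
  y = 1
  x = 3
  v = 0
  u = 3
  c = 2
  t = 9
  b = 8
  return 3
After dead-code-elim (1 stmts):
  return 3
Evaluate:
  y = 1  =>  y = 1
  x = 7 - 4  =>  x = 3
  v = y - y  =>  v = 0
  u = x  =>  u = 3
  c = 2  =>  c = 2
  t = 9 + 0  =>  t = 9
  b = 8  =>  b = 8
  return u = 3

Answer: 3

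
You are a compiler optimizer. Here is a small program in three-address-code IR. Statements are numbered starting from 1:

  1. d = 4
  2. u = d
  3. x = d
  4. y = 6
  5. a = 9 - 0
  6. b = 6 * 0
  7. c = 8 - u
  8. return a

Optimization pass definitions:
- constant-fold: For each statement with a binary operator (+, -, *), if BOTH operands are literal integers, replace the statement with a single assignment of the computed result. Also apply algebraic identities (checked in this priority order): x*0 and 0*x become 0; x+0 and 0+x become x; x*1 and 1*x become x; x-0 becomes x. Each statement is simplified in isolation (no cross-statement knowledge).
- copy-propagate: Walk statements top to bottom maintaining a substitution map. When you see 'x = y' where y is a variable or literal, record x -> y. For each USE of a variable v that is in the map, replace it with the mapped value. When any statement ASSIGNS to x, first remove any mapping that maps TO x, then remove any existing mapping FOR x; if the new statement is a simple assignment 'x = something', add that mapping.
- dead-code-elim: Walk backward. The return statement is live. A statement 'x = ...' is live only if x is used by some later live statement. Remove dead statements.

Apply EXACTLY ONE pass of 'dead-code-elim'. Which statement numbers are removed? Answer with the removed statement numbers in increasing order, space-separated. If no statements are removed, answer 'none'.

Answer: 1 2 3 4 6 7

Derivation:
Backward liveness scan:
Stmt 1 'd = 4': DEAD (d not in live set [])
Stmt 2 'u = d': DEAD (u not in live set [])
Stmt 3 'x = d': DEAD (x not in live set [])
Stmt 4 'y = 6': DEAD (y not in live set [])
Stmt 5 'a = 9 - 0': KEEP (a is live); live-in = []
Stmt 6 'b = 6 * 0': DEAD (b not in live set ['a'])
Stmt 7 'c = 8 - u': DEAD (c not in live set ['a'])
Stmt 8 'return a': KEEP (return); live-in = ['a']
Removed statement numbers: [1, 2, 3, 4, 6, 7]
Surviving IR:
  a = 9 - 0
  return a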